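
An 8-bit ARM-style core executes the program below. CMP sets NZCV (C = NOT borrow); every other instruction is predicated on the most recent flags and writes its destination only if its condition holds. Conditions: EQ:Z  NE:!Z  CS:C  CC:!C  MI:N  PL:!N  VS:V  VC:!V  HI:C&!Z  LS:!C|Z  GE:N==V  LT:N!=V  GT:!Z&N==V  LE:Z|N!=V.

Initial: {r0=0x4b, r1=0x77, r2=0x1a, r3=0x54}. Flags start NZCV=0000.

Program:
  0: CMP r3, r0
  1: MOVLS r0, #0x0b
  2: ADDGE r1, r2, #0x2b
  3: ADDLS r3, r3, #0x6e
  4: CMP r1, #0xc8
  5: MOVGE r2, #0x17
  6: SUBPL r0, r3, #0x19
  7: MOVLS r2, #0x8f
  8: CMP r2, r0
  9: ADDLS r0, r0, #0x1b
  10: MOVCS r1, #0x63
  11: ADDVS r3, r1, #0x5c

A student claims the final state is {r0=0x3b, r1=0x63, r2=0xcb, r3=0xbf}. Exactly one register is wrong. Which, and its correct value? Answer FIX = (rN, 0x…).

FIX = (r2, 0x8f)

0: ✓ CMP  NZCV=0010
1: · MOVLS
2: ✓ ADDGE  r1←0x45
3: · ADDLS
4: ✓ CMP  NZCV=0000
5: ✓ MOVGE  r2←0x17
6: ✓ SUBPL  r0←0x3b
7: ✓ MOVLS  r2←0x8f
8: ✓ CMP  NZCV=0011
9: · ADDLS
10: ✓ MOVCS  r1←0x63
11: ✓ ADDVS  r3←0xbf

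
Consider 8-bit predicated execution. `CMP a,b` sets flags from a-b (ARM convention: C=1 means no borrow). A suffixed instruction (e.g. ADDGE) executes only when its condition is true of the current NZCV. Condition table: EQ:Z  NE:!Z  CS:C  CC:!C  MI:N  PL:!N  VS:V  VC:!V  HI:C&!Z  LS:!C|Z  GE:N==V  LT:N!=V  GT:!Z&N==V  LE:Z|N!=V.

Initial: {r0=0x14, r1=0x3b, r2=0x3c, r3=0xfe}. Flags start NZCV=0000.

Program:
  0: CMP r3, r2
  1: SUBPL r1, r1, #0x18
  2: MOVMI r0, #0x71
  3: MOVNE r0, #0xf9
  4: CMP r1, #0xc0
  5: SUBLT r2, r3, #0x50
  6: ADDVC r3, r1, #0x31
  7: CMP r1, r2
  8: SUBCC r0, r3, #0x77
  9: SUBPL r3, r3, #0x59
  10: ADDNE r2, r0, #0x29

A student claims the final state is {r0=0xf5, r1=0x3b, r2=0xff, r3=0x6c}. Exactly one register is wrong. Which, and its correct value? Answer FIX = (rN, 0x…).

0: ✓ CMP  NZCV=1010
1: · SUBPL
2: ✓ MOVMI  r0←0x71
3: ✓ MOVNE  r0←0xf9
4: ✓ CMP  NZCV=0000
5: · SUBLT
6: ✓ ADDVC  r3←0x6c
7: ✓ CMP  NZCV=1000
8: ✓ SUBCC  r0←0xf5
9: · SUBPL
10: ✓ ADDNE  r2←0x1e

FIX = (r2, 0x1e)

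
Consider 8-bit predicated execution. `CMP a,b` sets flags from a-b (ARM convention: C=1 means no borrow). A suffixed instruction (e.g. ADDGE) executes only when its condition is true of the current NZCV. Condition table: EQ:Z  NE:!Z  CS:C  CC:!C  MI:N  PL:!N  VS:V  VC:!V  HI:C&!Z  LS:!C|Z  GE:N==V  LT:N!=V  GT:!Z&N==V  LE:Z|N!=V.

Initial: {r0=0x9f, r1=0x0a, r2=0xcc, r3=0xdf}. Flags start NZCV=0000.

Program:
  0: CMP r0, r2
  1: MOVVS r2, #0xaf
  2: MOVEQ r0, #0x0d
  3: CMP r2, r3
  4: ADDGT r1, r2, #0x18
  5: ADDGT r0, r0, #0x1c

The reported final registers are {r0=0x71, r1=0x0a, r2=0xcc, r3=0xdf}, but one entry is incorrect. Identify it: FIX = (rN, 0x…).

[0] flags=1000 → (cmp)
[1] flags=1000 VS?F → skip
[2] flags=1000 EQ?F → skip
[3] flags=1000 → (cmp)
[4] flags=1000 GT?F → skip
[5] flags=1000 GT?F → skip

FIX = (r0, 0x9f)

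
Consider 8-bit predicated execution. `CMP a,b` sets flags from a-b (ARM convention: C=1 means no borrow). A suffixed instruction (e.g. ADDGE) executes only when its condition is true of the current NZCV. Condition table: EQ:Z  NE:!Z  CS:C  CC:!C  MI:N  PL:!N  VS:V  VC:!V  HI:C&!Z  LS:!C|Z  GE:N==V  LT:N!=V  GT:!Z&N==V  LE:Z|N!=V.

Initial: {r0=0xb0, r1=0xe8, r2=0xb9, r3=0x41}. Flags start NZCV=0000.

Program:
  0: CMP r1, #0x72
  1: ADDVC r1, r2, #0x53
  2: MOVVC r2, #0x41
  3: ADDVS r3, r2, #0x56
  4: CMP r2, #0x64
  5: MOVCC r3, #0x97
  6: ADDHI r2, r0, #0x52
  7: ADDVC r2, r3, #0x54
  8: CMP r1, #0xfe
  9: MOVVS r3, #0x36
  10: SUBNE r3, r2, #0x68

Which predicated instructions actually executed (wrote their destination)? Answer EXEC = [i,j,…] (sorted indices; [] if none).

EXEC = [3,6,10]

[0] flags=0011 → (cmp)
[1] flags=0011 VC?F → skip
[2] flags=0011 VC?F → skip
[3] flags=0011 VS?T → r3=0x0f
[4] flags=0011 → (cmp)
[5] flags=0011 CC?F → skip
[6] flags=0011 HI?T → r2=0x02
[7] flags=0011 VC?F → skip
[8] flags=1000 → (cmp)
[9] flags=1000 VS?F → skip
[10] flags=1000 NE?T → r3=0x9a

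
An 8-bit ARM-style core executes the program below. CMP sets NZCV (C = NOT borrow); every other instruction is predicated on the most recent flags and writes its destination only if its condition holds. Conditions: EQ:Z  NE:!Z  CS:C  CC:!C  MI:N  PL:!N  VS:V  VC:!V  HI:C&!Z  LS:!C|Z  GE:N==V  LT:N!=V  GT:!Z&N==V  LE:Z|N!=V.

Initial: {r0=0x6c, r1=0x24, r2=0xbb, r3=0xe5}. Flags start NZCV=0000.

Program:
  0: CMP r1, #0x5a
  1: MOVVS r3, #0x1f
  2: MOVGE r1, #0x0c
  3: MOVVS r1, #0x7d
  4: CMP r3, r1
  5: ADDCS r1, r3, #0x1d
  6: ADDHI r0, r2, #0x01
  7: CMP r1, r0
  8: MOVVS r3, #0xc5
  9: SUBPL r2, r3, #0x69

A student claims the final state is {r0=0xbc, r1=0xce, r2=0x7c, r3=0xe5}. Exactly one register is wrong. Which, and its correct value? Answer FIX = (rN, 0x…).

[0] flags=1000 → (cmp)
[1] flags=1000 VS?F → skip
[2] flags=1000 GE?F → skip
[3] flags=1000 VS?F → skip
[4] flags=1010 → (cmp)
[5] flags=1010 CS?T → r1=0x02
[6] flags=1010 HI?T → r0=0xbc
[7] flags=0000 → (cmp)
[8] flags=0000 VS?F → skip
[9] flags=0000 PL?T → r2=0x7c

FIX = (r1, 0x02)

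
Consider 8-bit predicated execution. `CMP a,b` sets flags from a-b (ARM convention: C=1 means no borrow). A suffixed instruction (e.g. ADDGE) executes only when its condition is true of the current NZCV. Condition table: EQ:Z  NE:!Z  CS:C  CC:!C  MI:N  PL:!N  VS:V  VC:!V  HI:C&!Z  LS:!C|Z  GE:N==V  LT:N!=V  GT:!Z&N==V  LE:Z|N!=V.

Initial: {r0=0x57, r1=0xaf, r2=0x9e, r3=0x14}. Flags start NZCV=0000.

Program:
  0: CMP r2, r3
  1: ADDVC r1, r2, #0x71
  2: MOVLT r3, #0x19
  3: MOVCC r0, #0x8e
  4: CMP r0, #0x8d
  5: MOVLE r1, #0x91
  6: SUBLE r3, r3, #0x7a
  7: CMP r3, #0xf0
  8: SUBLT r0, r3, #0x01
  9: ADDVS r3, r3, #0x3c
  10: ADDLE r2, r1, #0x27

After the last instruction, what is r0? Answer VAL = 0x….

VAL = 0x57

0: ✓ CMP  NZCV=1010
1: ✓ ADDVC  r1←0x0f
2: ✓ MOVLT  r3←0x19
3: · MOVCC
4: ✓ CMP  NZCV=1001
5: · MOVLE
6: · SUBLE
7: ✓ CMP  NZCV=0000
8: · SUBLT
9: · ADDVS
10: · ADDLE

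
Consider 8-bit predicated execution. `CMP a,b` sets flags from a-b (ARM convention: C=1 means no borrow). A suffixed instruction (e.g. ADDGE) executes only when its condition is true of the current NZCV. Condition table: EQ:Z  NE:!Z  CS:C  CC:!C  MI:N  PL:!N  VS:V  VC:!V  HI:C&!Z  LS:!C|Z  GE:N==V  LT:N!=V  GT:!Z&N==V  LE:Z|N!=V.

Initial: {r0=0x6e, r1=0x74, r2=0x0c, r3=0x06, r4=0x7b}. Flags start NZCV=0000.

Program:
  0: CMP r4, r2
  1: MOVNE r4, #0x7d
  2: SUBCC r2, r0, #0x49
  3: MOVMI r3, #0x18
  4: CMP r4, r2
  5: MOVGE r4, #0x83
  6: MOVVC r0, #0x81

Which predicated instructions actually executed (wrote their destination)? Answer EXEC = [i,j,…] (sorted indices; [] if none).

[0] flags=0010 → (cmp)
[1] flags=0010 NE?T → r4=0x7d
[2] flags=0010 CC?F → skip
[3] flags=0010 MI?F → skip
[4] flags=0010 → (cmp)
[5] flags=0010 GE?T → r4=0x83
[6] flags=0010 VC?T → r0=0x81

EXEC = [1,5,6]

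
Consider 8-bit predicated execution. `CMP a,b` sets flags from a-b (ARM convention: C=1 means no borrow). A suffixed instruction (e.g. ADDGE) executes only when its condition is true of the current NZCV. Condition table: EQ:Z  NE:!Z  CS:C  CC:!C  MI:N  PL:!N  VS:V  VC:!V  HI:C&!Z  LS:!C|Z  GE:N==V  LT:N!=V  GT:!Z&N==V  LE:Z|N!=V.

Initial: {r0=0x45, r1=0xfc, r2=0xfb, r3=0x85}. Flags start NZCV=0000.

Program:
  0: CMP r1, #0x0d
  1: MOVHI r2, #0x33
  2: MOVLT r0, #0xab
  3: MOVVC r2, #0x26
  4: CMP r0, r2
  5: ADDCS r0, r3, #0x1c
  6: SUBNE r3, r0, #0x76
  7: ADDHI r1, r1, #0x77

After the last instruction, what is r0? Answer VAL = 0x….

VAL = 0xa1

[0] flags=1010 → (cmp)
[1] flags=1010 HI?T → r2=0x33
[2] flags=1010 LT?T → r0=0xab
[3] flags=1010 VC?T → r2=0x26
[4] flags=1010 → (cmp)
[5] flags=1010 CS?T → r0=0xa1
[6] flags=1010 NE?T → r3=0x2b
[7] flags=1010 HI?T → r1=0x73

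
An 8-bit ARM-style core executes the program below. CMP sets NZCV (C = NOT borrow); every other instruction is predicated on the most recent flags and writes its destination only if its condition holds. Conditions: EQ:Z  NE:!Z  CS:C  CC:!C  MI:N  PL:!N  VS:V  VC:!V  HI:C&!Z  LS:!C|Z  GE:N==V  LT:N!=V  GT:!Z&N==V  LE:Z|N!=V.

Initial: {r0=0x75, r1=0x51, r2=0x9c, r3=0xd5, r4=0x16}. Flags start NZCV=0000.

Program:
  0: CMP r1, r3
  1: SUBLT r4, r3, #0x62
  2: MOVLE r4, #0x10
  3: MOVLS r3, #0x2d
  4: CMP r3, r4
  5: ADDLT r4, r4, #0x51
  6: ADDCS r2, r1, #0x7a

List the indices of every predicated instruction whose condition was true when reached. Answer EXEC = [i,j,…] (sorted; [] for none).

EXEC = [3,6]

0: ✓ CMP  NZCV=0000
1: · SUBLT
2: · MOVLE
3: ✓ MOVLS  r3←0x2d
4: ✓ CMP  NZCV=0010
5: · ADDLT
6: ✓ ADDCS  r2←0xcb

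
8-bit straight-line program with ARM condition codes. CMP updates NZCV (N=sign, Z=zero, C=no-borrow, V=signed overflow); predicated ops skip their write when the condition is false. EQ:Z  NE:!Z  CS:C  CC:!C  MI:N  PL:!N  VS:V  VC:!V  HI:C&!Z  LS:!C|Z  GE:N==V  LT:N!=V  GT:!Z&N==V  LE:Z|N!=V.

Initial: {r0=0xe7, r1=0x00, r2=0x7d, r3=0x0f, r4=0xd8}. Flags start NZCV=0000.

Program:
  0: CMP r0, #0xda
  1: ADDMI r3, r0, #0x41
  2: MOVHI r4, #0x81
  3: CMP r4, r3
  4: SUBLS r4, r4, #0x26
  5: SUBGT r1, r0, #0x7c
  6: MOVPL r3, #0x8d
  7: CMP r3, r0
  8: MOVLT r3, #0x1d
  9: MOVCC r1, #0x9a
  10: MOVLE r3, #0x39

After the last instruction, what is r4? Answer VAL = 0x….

VAL = 0x81

0: ✓ CMP  NZCV=0010
1: · ADDMI
2: ✓ MOVHI  r4←0x81
3: ✓ CMP  NZCV=0011
4: · SUBLS
5: · SUBGT
6: ✓ MOVPL  r3←0x8d
7: ✓ CMP  NZCV=1000
8: ✓ MOVLT  r3←0x1d
9: ✓ MOVCC  r1←0x9a
10: ✓ MOVLE  r3←0x39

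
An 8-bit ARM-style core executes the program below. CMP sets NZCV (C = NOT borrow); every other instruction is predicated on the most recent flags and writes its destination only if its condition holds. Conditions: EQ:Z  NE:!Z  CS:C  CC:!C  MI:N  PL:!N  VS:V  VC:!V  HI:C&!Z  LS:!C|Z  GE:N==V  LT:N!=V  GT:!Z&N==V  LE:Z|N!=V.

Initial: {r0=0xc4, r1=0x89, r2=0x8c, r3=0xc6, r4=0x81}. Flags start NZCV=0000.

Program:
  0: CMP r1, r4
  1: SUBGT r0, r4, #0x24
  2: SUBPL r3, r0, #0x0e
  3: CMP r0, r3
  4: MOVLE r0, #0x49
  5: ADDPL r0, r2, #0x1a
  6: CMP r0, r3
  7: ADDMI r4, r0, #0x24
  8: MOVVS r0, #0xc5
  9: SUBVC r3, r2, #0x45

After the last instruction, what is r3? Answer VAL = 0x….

VAL = 0x4f

0: ✓ CMP  NZCV=0010
1: ✓ SUBGT  r0←0x5d
2: ✓ SUBPL  r3←0x4f
3: ✓ CMP  NZCV=0010
4: · MOVLE
5: ✓ ADDPL  r0←0xa6
6: ✓ CMP  NZCV=0011
7: · ADDMI
8: ✓ MOVVS  r0←0xc5
9: · SUBVC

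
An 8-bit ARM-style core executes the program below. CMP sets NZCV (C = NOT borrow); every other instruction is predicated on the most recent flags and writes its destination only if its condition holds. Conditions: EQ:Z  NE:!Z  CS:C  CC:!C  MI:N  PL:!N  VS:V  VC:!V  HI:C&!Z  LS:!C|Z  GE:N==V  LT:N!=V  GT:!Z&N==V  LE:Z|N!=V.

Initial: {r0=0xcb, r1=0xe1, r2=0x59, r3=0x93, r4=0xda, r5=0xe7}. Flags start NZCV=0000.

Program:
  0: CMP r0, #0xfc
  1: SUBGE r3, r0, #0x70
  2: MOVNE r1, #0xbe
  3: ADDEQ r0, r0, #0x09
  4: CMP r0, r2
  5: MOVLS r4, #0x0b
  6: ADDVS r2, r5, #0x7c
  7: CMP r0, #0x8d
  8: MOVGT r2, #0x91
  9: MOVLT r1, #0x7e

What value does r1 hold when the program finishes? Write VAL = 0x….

VAL = 0xbe

[0] flags=1000 → (cmp)
[1] flags=1000 GE?F → skip
[2] flags=1000 NE?T → r1=0xbe
[3] flags=1000 EQ?F → skip
[4] flags=0011 → (cmp)
[5] flags=0011 LS?F → skip
[6] flags=0011 VS?T → r2=0x63
[7] flags=0010 → (cmp)
[8] flags=0010 GT?T → r2=0x91
[9] flags=0010 LT?F → skip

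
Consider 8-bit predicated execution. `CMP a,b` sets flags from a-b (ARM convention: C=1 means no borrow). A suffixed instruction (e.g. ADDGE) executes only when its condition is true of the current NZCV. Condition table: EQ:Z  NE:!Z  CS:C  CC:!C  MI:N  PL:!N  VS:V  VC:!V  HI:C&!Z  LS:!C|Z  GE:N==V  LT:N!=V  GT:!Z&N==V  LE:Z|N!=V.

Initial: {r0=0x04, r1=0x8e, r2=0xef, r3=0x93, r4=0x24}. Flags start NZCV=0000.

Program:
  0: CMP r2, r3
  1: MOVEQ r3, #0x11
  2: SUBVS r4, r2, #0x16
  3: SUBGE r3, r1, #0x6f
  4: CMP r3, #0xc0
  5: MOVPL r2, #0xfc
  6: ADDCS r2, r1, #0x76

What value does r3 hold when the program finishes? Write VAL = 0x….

VAL = 0x1f

0: ✓ CMP  NZCV=0010
1: · MOVEQ
2: · SUBVS
3: ✓ SUBGE  r3←0x1f
4: ✓ CMP  NZCV=0000
5: ✓ MOVPL  r2←0xfc
6: · ADDCS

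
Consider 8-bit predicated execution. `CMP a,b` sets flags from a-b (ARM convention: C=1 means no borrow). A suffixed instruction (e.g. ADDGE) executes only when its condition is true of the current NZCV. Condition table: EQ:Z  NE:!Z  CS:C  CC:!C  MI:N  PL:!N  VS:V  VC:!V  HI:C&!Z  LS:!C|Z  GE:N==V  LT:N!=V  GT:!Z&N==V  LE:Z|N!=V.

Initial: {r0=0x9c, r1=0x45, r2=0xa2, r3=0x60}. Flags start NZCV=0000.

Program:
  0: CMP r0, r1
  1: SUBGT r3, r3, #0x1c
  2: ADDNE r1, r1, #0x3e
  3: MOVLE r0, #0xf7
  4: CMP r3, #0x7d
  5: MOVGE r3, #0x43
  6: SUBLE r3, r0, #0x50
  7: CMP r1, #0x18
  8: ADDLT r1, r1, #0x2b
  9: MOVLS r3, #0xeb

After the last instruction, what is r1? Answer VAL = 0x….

[0] flags=0011 → (cmp)
[1] flags=0011 GT?F → skip
[2] flags=0011 NE?T → r1=0x83
[3] flags=0011 LE?T → r0=0xf7
[4] flags=1000 → (cmp)
[5] flags=1000 GE?F → skip
[6] flags=1000 LE?T → r3=0xa7
[7] flags=0011 → (cmp)
[8] flags=0011 LT?T → r1=0xae
[9] flags=0011 LS?F → skip

VAL = 0xae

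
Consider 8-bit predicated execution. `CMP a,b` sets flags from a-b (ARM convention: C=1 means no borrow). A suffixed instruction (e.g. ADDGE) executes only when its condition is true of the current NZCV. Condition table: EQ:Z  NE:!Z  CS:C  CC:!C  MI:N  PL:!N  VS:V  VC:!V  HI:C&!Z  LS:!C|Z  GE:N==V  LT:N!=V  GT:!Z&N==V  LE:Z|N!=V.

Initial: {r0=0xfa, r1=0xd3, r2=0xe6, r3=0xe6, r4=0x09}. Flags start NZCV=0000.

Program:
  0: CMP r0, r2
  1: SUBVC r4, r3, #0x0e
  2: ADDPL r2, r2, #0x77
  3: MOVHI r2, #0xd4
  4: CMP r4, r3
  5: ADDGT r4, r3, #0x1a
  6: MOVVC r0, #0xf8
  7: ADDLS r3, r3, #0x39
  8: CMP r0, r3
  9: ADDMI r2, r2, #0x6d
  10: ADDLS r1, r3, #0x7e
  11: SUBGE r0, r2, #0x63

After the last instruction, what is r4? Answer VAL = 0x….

[0] flags=0010 → (cmp)
[1] flags=0010 VC?T → r4=0xd8
[2] flags=0010 PL?T → r2=0x5d
[3] flags=0010 HI?T → r2=0xd4
[4] flags=1000 → (cmp)
[5] flags=1000 GT?F → skip
[6] flags=1000 VC?T → r0=0xf8
[7] flags=1000 LS?T → r3=0x1f
[8] flags=1010 → (cmp)
[9] flags=1010 MI?T → r2=0x41
[10] flags=1010 LS?F → skip
[11] flags=1010 GE?F → skip

VAL = 0xd8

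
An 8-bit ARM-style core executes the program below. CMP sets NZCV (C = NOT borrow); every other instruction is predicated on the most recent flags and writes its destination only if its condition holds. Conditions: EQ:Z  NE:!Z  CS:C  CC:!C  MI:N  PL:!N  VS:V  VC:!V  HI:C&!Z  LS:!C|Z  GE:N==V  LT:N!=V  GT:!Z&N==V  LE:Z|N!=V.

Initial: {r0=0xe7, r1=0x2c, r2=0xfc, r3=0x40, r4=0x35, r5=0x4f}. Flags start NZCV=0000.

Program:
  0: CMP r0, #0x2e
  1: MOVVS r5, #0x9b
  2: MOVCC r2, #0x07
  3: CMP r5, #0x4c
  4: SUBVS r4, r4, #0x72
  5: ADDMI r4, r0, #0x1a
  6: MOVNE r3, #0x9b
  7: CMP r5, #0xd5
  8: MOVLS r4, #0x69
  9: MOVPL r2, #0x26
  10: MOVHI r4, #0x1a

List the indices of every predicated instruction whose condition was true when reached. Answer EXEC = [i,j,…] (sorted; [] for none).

[0] flags=1010 → (cmp)
[1] flags=1010 VS?F → skip
[2] flags=1010 CC?F → skip
[3] flags=0010 → (cmp)
[4] flags=0010 VS?F → skip
[5] flags=0010 MI?F → skip
[6] flags=0010 NE?T → r3=0x9b
[7] flags=0000 → (cmp)
[8] flags=0000 LS?T → r4=0x69
[9] flags=0000 PL?T → r2=0x26
[10] flags=0000 HI?F → skip

EXEC = [6,8,9]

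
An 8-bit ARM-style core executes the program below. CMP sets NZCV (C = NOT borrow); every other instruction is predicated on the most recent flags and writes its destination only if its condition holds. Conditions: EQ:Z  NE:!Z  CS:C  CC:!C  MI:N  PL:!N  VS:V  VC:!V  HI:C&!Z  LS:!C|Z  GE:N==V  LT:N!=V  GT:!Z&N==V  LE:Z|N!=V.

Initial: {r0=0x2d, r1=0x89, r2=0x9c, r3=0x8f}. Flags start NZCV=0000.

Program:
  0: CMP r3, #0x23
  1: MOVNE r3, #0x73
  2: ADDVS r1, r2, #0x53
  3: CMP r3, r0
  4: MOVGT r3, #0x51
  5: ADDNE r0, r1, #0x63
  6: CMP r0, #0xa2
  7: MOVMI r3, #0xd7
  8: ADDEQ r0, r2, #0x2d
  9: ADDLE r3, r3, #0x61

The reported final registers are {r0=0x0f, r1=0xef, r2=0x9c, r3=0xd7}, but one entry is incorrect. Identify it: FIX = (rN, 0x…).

[0] flags=0011 → (cmp)
[1] flags=0011 NE?T → r3=0x73
[2] flags=0011 VS?T → r1=0xef
[3] flags=0010 → (cmp)
[4] flags=0010 GT?T → r3=0x51
[5] flags=0010 NE?T → r0=0x52
[6] flags=1001 → (cmp)
[7] flags=1001 MI?T → r3=0xd7
[8] flags=1001 EQ?F → skip
[9] flags=1001 LE?F → skip

FIX = (r0, 0x52)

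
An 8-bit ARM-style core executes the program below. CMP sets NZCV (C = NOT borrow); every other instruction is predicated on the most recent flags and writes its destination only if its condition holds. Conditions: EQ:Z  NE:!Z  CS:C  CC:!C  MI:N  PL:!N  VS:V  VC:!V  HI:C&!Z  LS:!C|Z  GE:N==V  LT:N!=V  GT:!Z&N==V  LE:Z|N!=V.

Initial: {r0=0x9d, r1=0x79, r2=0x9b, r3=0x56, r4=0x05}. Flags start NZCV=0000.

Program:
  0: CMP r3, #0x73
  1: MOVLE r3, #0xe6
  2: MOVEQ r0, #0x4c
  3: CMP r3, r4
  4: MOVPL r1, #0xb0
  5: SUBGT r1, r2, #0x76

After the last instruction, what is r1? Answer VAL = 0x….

VAL = 0x79

0: ✓ CMP  NZCV=1000
1: ✓ MOVLE  r3←0xe6
2: · MOVEQ
3: ✓ CMP  NZCV=1010
4: · MOVPL
5: · SUBGT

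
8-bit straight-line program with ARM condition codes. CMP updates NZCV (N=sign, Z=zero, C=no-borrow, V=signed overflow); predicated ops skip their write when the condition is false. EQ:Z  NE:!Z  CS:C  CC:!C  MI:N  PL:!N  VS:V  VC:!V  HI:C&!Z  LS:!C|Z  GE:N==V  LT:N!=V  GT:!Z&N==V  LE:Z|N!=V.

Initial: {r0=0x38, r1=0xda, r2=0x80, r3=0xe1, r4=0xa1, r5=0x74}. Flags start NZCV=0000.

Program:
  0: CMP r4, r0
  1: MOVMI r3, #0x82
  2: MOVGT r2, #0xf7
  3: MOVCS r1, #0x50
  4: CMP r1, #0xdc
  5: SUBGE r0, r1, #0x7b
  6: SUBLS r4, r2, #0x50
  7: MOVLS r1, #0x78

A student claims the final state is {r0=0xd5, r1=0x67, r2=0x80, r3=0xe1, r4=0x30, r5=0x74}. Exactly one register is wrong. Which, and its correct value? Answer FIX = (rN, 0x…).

[0] flags=0011 → (cmp)
[1] flags=0011 MI?F → skip
[2] flags=0011 GT?F → skip
[3] flags=0011 CS?T → r1=0x50
[4] flags=0000 → (cmp)
[5] flags=0000 GE?T → r0=0xd5
[6] flags=0000 LS?T → r4=0x30
[7] flags=0000 LS?T → r1=0x78

FIX = (r1, 0x78)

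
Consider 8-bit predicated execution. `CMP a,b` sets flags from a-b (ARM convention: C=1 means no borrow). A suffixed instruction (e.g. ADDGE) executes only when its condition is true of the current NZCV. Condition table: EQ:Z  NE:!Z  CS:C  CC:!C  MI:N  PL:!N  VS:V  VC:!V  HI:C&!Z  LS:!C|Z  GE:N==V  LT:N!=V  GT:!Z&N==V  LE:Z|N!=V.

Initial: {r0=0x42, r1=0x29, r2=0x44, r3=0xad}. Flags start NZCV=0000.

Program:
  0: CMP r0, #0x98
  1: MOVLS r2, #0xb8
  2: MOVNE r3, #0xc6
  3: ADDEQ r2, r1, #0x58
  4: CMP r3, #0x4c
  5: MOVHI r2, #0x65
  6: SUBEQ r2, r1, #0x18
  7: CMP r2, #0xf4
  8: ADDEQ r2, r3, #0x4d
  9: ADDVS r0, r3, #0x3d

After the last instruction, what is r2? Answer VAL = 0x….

VAL = 0x65

0: ✓ CMP  NZCV=1001
1: ✓ MOVLS  r2←0xb8
2: ✓ MOVNE  r3←0xc6
3: · ADDEQ
4: ✓ CMP  NZCV=0011
5: ✓ MOVHI  r2←0x65
6: · SUBEQ
7: ✓ CMP  NZCV=0000
8: · ADDEQ
9: · ADDVS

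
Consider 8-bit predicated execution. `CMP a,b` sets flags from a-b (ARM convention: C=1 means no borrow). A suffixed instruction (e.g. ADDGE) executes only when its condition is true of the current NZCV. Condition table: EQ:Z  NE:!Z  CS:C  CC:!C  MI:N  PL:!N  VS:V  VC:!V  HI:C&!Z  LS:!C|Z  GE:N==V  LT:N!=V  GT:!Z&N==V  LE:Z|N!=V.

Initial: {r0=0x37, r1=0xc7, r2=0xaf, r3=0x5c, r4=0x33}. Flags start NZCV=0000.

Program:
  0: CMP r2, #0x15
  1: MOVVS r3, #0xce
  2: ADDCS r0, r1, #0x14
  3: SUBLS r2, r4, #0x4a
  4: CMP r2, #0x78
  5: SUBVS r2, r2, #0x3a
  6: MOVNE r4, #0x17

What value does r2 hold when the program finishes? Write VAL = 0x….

VAL = 0x75

[0] flags=1010 → (cmp)
[1] flags=1010 VS?F → skip
[2] flags=1010 CS?T → r0=0xdb
[3] flags=1010 LS?F → skip
[4] flags=0011 → (cmp)
[5] flags=0011 VS?T → r2=0x75
[6] flags=0011 NE?T → r4=0x17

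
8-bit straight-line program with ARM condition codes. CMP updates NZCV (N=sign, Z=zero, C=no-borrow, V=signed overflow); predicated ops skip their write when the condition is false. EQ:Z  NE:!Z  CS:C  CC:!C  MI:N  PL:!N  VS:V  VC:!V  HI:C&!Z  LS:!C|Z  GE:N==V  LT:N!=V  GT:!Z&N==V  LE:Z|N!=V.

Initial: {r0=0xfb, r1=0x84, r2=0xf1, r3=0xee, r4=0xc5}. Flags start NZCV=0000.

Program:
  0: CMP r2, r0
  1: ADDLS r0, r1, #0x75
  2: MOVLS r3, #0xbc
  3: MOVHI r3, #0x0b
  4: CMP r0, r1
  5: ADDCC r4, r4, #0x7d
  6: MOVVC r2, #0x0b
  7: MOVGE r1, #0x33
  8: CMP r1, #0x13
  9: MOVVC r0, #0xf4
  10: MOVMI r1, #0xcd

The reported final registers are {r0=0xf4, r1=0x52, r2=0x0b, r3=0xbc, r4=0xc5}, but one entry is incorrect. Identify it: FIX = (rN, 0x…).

FIX = (r1, 0x33)

[0] flags=1000 → (cmp)
[1] flags=1000 LS?T → r0=0xf9
[2] flags=1000 LS?T → r3=0xbc
[3] flags=1000 HI?F → skip
[4] flags=0010 → (cmp)
[5] flags=0010 CC?F → skip
[6] flags=0010 VC?T → r2=0x0b
[7] flags=0010 GE?T → r1=0x33
[8] flags=0010 → (cmp)
[9] flags=0010 VC?T → r0=0xf4
[10] flags=0010 MI?F → skip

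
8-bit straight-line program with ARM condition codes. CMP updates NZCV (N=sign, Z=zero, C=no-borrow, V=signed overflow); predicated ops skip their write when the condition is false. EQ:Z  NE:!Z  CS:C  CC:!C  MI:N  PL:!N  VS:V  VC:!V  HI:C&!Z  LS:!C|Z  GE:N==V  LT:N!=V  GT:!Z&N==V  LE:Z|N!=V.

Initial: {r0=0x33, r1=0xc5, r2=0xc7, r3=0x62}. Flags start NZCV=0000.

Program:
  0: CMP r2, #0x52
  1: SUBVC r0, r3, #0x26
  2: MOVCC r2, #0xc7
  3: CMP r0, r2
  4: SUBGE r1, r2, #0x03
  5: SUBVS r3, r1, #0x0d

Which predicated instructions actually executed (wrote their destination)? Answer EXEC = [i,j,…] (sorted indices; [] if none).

EXEC = [4]

0: ✓ CMP  NZCV=0011
1: · SUBVC
2: · MOVCC
3: ✓ CMP  NZCV=0000
4: ✓ SUBGE  r1←0xc4
5: · SUBVS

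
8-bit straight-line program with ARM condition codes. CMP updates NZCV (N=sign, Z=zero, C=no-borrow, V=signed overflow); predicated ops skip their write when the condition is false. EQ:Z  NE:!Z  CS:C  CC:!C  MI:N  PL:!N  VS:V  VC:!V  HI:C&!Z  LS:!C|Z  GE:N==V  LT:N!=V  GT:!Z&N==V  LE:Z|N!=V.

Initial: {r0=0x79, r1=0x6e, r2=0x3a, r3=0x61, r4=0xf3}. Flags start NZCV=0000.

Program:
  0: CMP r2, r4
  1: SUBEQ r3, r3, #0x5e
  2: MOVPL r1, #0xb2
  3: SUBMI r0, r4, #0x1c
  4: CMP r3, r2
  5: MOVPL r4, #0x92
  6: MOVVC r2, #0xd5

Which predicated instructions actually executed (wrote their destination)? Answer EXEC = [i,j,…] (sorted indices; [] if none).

[0] flags=0000 → (cmp)
[1] flags=0000 EQ?F → skip
[2] flags=0000 PL?T → r1=0xb2
[3] flags=0000 MI?F → skip
[4] flags=0010 → (cmp)
[5] flags=0010 PL?T → r4=0x92
[6] flags=0010 VC?T → r2=0xd5

EXEC = [2,5,6]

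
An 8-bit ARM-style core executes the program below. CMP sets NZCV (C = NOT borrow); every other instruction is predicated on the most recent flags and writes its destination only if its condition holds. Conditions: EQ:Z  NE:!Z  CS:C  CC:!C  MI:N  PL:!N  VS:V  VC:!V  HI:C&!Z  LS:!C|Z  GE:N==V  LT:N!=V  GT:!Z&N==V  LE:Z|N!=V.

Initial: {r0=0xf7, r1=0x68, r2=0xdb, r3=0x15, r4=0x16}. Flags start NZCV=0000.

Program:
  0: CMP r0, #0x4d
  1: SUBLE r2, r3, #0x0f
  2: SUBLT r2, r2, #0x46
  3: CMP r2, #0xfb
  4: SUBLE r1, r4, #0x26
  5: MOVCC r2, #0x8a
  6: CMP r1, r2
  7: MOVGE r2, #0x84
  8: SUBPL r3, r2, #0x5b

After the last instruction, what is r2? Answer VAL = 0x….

VAL = 0x84

[0] flags=1010 → (cmp)
[1] flags=1010 LE?T → r2=0x06
[2] flags=1010 LT?T → r2=0xc0
[3] flags=1000 → (cmp)
[4] flags=1000 LE?T → r1=0xf0
[5] flags=1000 CC?T → r2=0x8a
[6] flags=0010 → (cmp)
[7] flags=0010 GE?T → r2=0x84
[8] flags=0010 PL?T → r3=0x29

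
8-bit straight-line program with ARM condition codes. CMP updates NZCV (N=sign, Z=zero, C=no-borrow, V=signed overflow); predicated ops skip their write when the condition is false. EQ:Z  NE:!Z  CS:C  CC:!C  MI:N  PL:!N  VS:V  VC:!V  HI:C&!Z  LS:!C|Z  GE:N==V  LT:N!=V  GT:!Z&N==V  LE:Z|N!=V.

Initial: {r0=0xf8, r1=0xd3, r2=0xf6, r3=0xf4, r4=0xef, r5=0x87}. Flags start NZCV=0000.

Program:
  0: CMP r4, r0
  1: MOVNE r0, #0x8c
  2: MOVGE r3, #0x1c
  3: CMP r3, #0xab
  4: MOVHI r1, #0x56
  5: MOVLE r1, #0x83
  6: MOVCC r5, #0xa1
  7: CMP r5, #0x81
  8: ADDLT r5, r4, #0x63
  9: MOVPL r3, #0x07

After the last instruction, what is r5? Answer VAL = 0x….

0: ✓ CMP  NZCV=1000
1: ✓ MOVNE  r0←0x8c
2: · MOVGE
3: ✓ CMP  NZCV=0010
4: ✓ MOVHI  r1←0x56
5: · MOVLE
6: · MOVCC
7: ✓ CMP  NZCV=0010
8: · ADDLT
9: ✓ MOVPL  r3←0x07

VAL = 0x87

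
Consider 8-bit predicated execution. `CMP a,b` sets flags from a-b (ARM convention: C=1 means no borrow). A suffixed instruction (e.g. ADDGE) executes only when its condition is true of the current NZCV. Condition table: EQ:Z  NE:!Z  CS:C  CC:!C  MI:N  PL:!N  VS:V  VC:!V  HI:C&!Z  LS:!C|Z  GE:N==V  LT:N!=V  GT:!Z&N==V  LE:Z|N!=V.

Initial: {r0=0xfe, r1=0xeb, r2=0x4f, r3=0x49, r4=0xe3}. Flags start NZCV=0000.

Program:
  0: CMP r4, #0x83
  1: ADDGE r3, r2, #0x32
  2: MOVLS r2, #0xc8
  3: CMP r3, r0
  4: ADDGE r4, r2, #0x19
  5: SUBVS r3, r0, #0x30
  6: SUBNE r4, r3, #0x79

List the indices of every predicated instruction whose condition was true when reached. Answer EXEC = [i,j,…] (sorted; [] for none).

0: ✓ CMP  NZCV=0010
1: ✓ ADDGE  r3←0x81
2: · MOVLS
3: ✓ CMP  NZCV=1000
4: · ADDGE
5: · SUBVS
6: ✓ SUBNE  r4←0x08

EXEC = [1,6]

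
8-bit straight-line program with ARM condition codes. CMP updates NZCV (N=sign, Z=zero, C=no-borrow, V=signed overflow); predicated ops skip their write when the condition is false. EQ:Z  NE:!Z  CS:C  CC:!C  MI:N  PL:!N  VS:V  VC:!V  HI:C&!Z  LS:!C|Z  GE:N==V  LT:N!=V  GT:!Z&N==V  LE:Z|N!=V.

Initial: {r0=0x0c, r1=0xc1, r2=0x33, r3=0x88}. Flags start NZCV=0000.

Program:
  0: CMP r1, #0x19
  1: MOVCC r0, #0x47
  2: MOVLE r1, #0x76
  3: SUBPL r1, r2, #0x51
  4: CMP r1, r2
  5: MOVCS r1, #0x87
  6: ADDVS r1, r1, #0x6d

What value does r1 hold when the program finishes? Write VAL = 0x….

VAL = 0x87

0: ✓ CMP  NZCV=1010
1: · MOVCC
2: ✓ MOVLE  r1←0x76
3: · SUBPL
4: ✓ CMP  NZCV=0010
5: ✓ MOVCS  r1←0x87
6: · ADDVS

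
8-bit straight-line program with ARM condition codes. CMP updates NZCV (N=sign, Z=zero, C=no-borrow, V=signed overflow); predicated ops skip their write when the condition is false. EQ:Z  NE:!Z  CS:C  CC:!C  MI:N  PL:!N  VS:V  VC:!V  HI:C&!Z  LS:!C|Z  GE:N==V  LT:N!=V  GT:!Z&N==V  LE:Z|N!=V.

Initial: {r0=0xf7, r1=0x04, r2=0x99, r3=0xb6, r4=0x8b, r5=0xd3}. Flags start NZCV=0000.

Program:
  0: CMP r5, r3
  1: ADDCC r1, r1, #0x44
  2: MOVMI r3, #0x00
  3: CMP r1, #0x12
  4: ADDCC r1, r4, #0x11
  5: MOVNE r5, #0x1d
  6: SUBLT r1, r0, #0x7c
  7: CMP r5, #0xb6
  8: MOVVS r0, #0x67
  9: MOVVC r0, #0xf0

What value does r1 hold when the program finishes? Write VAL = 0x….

[0] flags=0010 → (cmp)
[1] flags=0010 CC?F → skip
[2] flags=0010 MI?F → skip
[3] flags=1000 → (cmp)
[4] flags=1000 CC?T → r1=0x9c
[5] flags=1000 NE?T → r5=0x1d
[6] flags=1000 LT?T → r1=0x7b
[7] flags=0000 → (cmp)
[8] flags=0000 VS?F → skip
[9] flags=0000 VC?T → r0=0xf0

VAL = 0x7b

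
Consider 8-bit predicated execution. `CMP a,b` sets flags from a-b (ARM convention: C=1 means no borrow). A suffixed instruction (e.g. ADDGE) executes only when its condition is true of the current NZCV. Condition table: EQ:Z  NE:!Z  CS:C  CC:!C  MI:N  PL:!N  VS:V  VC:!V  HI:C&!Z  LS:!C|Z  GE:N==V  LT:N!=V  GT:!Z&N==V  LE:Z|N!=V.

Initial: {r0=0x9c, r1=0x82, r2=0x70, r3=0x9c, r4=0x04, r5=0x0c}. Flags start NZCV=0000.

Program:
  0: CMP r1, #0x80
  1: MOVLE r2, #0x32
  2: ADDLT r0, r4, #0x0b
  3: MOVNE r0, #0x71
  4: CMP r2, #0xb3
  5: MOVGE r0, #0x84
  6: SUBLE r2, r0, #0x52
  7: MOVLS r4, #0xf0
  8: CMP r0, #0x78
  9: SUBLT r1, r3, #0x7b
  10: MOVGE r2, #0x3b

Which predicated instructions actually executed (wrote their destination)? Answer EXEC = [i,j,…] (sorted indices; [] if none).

EXEC = [3,5,7,9]

[0] flags=0010 → (cmp)
[1] flags=0010 LE?F → skip
[2] flags=0010 LT?F → skip
[3] flags=0010 NE?T → r0=0x71
[4] flags=1001 → (cmp)
[5] flags=1001 GE?T → r0=0x84
[6] flags=1001 LE?F → skip
[7] flags=1001 LS?T → r4=0xf0
[8] flags=0011 → (cmp)
[9] flags=0011 LT?T → r1=0x21
[10] flags=0011 GE?F → skip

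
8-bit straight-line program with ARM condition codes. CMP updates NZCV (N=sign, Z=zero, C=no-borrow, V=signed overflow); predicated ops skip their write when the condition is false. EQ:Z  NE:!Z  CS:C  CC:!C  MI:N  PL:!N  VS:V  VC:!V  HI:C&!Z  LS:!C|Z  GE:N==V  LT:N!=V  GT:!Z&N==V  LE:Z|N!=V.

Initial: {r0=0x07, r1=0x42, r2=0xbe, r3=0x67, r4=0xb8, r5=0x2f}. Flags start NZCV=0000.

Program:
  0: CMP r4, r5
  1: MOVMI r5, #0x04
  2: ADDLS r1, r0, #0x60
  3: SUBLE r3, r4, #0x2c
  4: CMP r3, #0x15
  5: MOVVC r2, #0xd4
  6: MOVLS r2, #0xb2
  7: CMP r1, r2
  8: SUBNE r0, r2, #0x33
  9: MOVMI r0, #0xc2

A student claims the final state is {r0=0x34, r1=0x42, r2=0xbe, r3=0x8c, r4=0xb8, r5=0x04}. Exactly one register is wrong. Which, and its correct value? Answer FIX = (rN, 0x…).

[0] flags=1010 → (cmp)
[1] flags=1010 MI?T → r5=0x04
[2] flags=1010 LS?F → skip
[3] flags=1010 LE?T → r3=0x8c
[4] flags=0011 → (cmp)
[5] flags=0011 VC?F → skip
[6] flags=0011 LS?F → skip
[7] flags=1001 → (cmp)
[8] flags=1001 NE?T → r0=0x8b
[9] flags=1001 MI?T → r0=0xc2

FIX = (r0, 0xc2)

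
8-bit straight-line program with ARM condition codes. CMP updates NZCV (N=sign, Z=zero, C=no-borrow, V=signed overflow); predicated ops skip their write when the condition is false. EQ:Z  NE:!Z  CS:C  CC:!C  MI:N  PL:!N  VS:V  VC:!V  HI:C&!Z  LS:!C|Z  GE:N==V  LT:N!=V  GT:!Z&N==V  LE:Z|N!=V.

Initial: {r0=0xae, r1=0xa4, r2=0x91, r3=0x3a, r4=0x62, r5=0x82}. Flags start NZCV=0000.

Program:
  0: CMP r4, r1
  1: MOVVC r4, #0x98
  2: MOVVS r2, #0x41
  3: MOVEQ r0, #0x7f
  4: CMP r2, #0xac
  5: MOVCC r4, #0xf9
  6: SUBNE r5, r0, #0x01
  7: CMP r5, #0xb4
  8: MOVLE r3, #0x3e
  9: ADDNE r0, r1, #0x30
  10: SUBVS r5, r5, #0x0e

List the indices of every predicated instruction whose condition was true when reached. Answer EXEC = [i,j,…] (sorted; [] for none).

0: ✓ CMP  NZCV=1001
1: · MOVVC
2: ✓ MOVVS  r2←0x41
3: · MOVEQ
4: ✓ CMP  NZCV=1001
5: ✓ MOVCC  r4←0xf9
6: ✓ SUBNE  r5←0xad
7: ✓ CMP  NZCV=1000
8: ✓ MOVLE  r3←0x3e
9: ✓ ADDNE  r0←0xd4
10: · SUBVS

EXEC = [2,5,6,8,9]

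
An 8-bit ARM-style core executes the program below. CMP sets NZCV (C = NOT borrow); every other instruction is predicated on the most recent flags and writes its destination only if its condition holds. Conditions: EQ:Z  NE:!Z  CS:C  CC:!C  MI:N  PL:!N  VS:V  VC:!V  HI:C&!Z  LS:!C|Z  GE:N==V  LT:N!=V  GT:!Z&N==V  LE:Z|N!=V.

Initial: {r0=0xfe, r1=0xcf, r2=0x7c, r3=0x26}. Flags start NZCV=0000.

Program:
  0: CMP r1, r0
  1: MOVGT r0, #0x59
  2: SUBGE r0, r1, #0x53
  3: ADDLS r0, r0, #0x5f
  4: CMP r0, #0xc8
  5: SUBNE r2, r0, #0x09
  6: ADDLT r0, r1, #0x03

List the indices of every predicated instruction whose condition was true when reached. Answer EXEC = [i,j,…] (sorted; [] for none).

[0] flags=1000 → (cmp)
[1] flags=1000 GT?F → skip
[2] flags=1000 GE?F → skip
[3] flags=1000 LS?T → r0=0x5d
[4] flags=1001 → (cmp)
[5] flags=1001 NE?T → r2=0x54
[6] flags=1001 LT?F → skip

EXEC = [3,5]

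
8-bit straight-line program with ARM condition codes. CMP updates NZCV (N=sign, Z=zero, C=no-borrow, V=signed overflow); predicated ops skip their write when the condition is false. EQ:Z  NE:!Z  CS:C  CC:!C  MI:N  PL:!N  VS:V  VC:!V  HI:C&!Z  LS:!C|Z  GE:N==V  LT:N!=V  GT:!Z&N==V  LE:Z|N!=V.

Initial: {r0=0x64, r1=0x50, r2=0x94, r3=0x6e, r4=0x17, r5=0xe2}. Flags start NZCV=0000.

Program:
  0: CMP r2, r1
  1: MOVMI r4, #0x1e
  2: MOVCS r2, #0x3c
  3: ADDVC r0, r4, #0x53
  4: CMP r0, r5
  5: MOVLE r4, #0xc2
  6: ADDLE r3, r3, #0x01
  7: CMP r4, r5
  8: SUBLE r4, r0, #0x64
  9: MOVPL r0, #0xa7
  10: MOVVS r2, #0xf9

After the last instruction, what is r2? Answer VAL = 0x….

0: ✓ CMP  NZCV=0011
1: · MOVMI
2: ✓ MOVCS  r2←0x3c
3: · ADDVC
4: ✓ CMP  NZCV=1001
5: · MOVLE
6: · ADDLE
7: ✓ CMP  NZCV=0000
8: · SUBLE
9: ✓ MOVPL  r0←0xa7
10: · MOVVS

VAL = 0x3c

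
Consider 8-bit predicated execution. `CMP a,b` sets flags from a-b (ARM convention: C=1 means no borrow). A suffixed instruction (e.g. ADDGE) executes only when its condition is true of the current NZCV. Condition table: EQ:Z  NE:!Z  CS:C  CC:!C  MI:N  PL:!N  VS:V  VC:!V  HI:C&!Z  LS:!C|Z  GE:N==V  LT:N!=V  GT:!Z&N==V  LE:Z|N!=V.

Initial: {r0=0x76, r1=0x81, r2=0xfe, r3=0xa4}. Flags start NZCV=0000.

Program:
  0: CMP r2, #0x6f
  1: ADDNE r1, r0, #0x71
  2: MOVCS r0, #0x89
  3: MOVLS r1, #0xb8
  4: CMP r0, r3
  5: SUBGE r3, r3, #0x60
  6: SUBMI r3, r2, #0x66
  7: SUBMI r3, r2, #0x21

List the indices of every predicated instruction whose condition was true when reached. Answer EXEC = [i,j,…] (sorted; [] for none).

[0] flags=1010 → (cmp)
[1] flags=1010 NE?T → r1=0xe7
[2] flags=1010 CS?T → r0=0x89
[3] flags=1010 LS?F → skip
[4] flags=1000 → (cmp)
[5] flags=1000 GE?F → skip
[6] flags=1000 MI?T → r3=0x98
[7] flags=1000 MI?T → r3=0xdd

EXEC = [1,2,6,7]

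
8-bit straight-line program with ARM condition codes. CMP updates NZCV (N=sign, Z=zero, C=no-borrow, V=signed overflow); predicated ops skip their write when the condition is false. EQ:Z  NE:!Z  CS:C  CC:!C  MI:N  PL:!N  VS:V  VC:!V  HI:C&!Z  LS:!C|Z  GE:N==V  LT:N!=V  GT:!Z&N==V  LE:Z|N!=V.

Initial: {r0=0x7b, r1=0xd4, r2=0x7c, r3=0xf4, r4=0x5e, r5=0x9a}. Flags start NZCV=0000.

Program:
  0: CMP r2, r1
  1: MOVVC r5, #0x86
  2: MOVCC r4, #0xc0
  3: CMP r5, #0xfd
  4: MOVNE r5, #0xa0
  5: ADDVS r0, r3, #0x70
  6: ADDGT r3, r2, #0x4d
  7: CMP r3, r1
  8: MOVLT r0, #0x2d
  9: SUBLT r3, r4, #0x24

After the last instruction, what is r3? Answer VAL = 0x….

0: ✓ CMP  NZCV=1001
1: · MOVVC
2: ✓ MOVCC  r4←0xc0
3: ✓ CMP  NZCV=1000
4: ✓ MOVNE  r5←0xa0
5: · ADDVS
6: · ADDGT
7: ✓ CMP  NZCV=0010
8: · MOVLT
9: · SUBLT

VAL = 0xf4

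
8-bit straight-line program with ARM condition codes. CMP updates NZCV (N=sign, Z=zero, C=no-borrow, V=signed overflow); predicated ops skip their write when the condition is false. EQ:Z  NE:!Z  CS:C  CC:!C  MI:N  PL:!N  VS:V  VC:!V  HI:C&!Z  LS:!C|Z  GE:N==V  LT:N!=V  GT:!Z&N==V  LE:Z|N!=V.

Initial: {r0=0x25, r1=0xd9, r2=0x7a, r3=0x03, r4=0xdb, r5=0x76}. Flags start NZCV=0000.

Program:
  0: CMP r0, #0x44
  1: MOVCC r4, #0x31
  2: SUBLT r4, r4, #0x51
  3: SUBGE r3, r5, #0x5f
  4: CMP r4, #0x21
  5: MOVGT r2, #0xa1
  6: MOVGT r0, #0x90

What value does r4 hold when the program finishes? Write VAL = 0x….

VAL = 0xe0

0: ✓ CMP  NZCV=1000
1: ✓ MOVCC  r4←0x31
2: ✓ SUBLT  r4←0xe0
3: · SUBGE
4: ✓ CMP  NZCV=1010
5: · MOVGT
6: · MOVGT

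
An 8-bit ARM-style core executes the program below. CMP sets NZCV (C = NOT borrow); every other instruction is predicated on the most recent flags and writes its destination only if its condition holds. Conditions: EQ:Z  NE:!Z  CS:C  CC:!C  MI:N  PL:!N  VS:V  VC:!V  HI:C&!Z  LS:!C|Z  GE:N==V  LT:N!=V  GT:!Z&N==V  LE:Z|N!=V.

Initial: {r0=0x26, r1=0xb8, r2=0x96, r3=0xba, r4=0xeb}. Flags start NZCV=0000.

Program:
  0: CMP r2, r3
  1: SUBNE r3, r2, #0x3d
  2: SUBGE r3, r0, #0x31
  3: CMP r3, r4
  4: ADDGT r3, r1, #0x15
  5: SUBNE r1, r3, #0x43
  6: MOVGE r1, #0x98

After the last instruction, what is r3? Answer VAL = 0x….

VAL = 0xcd

0: ✓ CMP  NZCV=1000
1: ✓ SUBNE  r3←0x59
2: · SUBGE
3: ✓ CMP  NZCV=0000
4: ✓ ADDGT  r3←0xcd
5: ✓ SUBNE  r1←0x8a
6: ✓ MOVGE  r1←0x98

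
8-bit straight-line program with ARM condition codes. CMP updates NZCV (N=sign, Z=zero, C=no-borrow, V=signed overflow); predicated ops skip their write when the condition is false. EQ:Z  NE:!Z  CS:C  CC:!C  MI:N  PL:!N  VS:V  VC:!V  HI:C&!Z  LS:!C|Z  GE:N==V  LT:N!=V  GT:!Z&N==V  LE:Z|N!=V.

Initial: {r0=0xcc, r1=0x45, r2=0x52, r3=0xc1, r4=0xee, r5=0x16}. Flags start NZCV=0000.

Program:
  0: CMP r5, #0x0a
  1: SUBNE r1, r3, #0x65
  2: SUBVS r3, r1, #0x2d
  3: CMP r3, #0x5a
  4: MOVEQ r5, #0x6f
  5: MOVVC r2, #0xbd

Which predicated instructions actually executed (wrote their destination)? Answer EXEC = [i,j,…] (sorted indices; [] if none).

EXEC = [1]

[0] flags=0010 → (cmp)
[1] flags=0010 NE?T → r1=0x5c
[2] flags=0010 VS?F → skip
[3] flags=0011 → (cmp)
[4] flags=0011 EQ?F → skip
[5] flags=0011 VC?F → skip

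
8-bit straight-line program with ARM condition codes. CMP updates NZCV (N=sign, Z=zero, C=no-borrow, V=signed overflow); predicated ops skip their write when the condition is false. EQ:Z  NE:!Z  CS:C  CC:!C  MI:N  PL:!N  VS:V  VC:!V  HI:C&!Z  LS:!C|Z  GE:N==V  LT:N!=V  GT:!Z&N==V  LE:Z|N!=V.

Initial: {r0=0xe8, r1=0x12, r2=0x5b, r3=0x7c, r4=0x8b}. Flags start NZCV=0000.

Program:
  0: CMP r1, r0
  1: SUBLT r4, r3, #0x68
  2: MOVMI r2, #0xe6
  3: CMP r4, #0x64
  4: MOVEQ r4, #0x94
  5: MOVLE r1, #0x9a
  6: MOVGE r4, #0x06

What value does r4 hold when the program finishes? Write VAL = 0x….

VAL = 0x8b

0: ✓ CMP  NZCV=0000
1: · SUBLT
2: · MOVMI
3: ✓ CMP  NZCV=0011
4: · MOVEQ
5: ✓ MOVLE  r1←0x9a
6: · MOVGE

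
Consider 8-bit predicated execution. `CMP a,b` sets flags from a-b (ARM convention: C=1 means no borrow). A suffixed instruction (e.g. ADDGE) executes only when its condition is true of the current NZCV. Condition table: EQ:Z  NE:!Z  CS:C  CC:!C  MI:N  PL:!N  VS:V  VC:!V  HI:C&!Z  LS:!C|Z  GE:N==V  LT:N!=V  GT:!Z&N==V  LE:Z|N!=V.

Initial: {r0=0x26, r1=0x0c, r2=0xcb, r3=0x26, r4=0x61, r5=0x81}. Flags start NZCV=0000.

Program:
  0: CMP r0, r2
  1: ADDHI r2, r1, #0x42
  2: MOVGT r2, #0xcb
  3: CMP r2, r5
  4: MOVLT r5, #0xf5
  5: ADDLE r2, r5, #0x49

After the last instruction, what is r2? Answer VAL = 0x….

0: ✓ CMP  NZCV=0000
1: · ADDHI
2: ✓ MOVGT  r2←0xcb
3: ✓ CMP  NZCV=0010
4: · MOVLT
5: · ADDLE

VAL = 0xcb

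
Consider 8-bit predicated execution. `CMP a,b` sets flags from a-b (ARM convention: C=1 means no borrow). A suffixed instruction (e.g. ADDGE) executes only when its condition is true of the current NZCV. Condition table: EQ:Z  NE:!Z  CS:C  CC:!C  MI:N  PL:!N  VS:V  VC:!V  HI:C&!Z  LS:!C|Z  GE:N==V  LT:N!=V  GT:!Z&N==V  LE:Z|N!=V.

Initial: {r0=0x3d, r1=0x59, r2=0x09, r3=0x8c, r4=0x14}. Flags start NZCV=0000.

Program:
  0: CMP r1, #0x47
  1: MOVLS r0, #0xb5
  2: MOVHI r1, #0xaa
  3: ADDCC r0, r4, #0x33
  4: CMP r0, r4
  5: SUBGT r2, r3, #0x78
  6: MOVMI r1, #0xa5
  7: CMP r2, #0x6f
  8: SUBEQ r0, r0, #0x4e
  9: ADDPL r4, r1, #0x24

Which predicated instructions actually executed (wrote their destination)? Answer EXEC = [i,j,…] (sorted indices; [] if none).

EXEC = [2,5]

0: ✓ CMP  NZCV=0010
1: · MOVLS
2: ✓ MOVHI  r1←0xaa
3: · ADDCC
4: ✓ CMP  NZCV=0010
5: ✓ SUBGT  r2←0x14
6: · MOVMI
7: ✓ CMP  NZCV=1000
8: · SUBEQ
9: · ADDPL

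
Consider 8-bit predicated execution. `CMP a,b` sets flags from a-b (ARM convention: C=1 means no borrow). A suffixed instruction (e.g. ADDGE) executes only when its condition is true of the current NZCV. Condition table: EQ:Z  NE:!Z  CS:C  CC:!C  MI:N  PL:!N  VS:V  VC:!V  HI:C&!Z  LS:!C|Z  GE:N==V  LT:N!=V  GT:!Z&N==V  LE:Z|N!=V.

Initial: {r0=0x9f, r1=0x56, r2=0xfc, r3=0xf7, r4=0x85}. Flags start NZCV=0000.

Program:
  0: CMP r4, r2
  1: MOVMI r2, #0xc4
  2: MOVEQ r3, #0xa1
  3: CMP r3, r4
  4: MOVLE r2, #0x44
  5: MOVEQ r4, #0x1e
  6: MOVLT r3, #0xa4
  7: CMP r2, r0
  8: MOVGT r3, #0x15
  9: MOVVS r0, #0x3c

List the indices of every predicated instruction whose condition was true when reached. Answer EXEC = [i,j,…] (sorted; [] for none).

EXEC = [1,8]

0: ✓ CMP  NZCV=1000
1: ✓ MOVMI  r2←0xc4
2: · MOVEQ
3: ✓ CMP  NZCV=0010
4: · MOVLE
5: · MOVEQ
6: · MOVLT
7: ✓ CMP  NZCV=0010
8: ✓ MOVGT  r3←0x15
9: · MOVVS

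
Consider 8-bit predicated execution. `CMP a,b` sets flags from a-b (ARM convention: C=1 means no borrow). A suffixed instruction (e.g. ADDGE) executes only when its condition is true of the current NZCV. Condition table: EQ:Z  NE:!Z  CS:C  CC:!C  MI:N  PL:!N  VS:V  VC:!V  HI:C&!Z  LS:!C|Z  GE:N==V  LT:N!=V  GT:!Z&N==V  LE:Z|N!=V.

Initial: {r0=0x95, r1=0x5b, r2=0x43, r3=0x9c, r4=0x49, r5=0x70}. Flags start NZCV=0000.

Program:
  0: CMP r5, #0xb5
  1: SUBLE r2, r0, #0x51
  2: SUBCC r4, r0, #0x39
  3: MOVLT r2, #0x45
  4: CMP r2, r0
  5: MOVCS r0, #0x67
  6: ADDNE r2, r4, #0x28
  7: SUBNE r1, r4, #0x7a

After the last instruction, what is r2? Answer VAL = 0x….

VAL = 0x84

0: ✓ CMP  NZCV=1001
1: · SUBLE
2: ✓ SUBCC  r4←0x5c
3: · MOVLT
4: ✓ CMP  NZCV=1001
5: · MOVCS
6: ✓ ADDNE  r2←0x84
7: ✓ SUBNE  r1←0xe2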